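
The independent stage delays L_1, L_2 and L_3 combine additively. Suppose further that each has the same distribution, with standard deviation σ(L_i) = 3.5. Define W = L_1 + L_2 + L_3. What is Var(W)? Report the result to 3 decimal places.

Var(L_i) = (3.5)² = 12.25
By independence, Var(W) = (1)²Var(L_1) + (1)²Var(L_2) + (1)²Var(L_3)
= (1)²·12.25 + (1)²·12.25 + (1)²·12.25 = 36.75

36.750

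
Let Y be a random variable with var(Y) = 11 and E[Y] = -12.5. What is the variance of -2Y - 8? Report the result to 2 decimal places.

var(-2Y - 8) = (-2)²·var(Y) = 4·11 = 44

44.00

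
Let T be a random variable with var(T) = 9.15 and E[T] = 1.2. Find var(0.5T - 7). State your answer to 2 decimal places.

2.29

var(0.5T - 7) = (0.5)²·var(T) = 0.25·9.15 = 2.2875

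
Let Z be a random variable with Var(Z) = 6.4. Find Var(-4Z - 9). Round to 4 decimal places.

Var(-4Z - 9) = (-4)²·Var(Z) = 16·6.4 = 102.4

102.4000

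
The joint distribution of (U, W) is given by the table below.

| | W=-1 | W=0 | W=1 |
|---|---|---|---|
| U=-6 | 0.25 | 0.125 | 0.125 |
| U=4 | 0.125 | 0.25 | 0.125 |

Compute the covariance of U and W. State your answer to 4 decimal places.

E[U] = -1,  E[W] = -0.125
E[UW] = 0.75
cov(U,W) = E[UW] − E[U]E[W] = 0.75 − (-1)(-0.125) = 0.625

0.6250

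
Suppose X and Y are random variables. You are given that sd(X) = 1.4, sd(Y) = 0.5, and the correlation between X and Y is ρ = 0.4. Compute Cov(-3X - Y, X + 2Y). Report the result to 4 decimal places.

var(X) = (1.4)² = 1.96;  var(Y) = (0.5)² = 0.25
Cov(X,Y) = ρ·sd(X)·sd(Y) = 0.4·1.4·0.5 = 0.28
Cov(-3X - Y, X + 2Y) = (-3)(1)var(X) + (-1)(2)var(Y) + [(-3)(2) + (-1)(1)]Cov(X,Y)
= -3·1.96 + -2·0.25 + -7·0.28 = -8.34

-8.3400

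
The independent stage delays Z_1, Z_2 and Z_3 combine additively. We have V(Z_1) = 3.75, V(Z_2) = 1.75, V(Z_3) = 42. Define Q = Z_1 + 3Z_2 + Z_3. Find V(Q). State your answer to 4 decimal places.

61.5000

By independence, V(Q) = (1)²V(Z_1) + (3)²V(Z_2) + (1)²V(Z_3)
= (1)²·3.75 + (3)²·1.75 + (1)²·42 = 61.5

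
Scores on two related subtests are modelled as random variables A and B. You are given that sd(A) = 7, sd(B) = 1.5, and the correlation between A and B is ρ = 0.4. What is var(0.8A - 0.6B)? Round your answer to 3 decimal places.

28.138

var(A) = (7)² = 49;  var(B) = (1.5)² = 2.25
cov(A,B) = ρ·sd(A)·sd(B) = 0.4·7·1.5 = 4.2
var(0.8A - 0.6B) = (0.8)²·var(A) + (-0.6)²·var(B) + 2·(0.8)·(-0.6)·cov(A,B)
= 0.64·49 + 0.36·2.25 + -0.96·4.2 = 28.138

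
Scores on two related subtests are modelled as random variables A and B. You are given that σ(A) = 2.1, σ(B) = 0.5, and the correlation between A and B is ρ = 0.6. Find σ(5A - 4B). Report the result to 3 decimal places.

var(A) = (2.1)² = 4.41;  var(B) = (0.5)² = 0.25
cov(A,B) = ρ·σ(A)·σ(B) = 0.6·2.1·0.5 = 0.63
var(5A - 4B) = (5)²·var(A) + (-4)²·var(B) + 2·(5)·(-4)·cov(A,B)
= 25·4.41 + 16·0.25 + -40·0.63 = 89.05
σ(5A - 4B) = √89.05 ≈ 9.437

9.437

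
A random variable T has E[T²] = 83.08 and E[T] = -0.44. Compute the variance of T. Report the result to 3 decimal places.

82.886

V(T) = 83.08 − (-0.44)² = 82.8864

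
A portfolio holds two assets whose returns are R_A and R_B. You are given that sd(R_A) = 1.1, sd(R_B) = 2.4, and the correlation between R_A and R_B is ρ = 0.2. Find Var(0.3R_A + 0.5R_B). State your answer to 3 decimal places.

Var(R_A) = (1.1)² = 1.21;  Var(R_B) = (2.4)² = 5.76
Cov(R_A,R_B) = ρ·sd(R_A)·sd(R_B) = 0.2·1.1·2.4 = 0.528
Var(0.3R_A + 0.5R_B) = (0.3)²·Var(R_A) + (0.5)²·Var(R_B) + 2·(0.3)·(0.5)·Cov(R_A,R_B)
= 0.09·1.21 + 0.25·5.76 + 0.3·0.528 = 1.7073

1.707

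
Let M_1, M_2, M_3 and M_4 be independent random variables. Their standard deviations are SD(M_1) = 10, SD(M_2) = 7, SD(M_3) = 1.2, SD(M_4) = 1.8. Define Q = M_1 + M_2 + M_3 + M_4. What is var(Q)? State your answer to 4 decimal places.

var(M_1) = 100, var(M_2) = 49, var(M_3) = 1.44, var(M_4) = 3.24
By independence, var(Q) = (1)²var(M_1) + (1)²var(M_2) + (1)²var(M_3) + (1)²var(M_4)
= (1)²·100 + (1)²·49 + (1)²·1.44 + (1)²·3.24 = 153.68

153.6800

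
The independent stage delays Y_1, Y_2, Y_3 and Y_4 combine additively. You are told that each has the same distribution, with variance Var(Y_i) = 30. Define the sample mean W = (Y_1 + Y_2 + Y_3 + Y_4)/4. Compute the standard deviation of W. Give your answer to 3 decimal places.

2.739

By independence, Var(W) = (0.25)²Var(Y_1) + (0.25)²Var(Y_2) + (0.25)²Var(Y_3) + (0.25)²Var(Y_4)
= (0.25)²·30 + (0.25)²·30 + (0.25)²·30 + (0.25)²·30 = 7.5
SD(W) = √7.5 ≈ 2.739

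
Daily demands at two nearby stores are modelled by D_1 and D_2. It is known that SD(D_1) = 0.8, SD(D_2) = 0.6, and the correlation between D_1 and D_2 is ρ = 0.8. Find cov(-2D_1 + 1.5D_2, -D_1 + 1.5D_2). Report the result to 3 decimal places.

0.362

Var(D_1) = (0.8)² = 0.64;  Var(D_2) = (0.6)² = 0.36
cov(D_1,D_2) = ρ·SD(D_1)·SD(D_2) = 0.8·0.8·0.6 = 0.384
cov(-2D_1 + 1.5D_2, -D_1 + 1.5D_2) = (-2)(-1)Var(D_1) + (1.5)(1.5)Var(D_2) + [(-2)(1.5) + (1.5)(-1)]cov(D_1,D_2)
= 2·0.64 + 2.25·0.36 + -4.5·0.384 = 0.362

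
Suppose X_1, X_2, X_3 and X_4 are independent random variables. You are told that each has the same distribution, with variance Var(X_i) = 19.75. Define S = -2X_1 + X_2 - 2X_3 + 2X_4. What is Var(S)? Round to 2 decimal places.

By independence, Var(S) = (-2)²Var(X_1) + (1)²Var(X_2) + (-2)²Var(X_3) + (2)²Var(X_4)
= (-2)²·19.75 + (1)²·19.75 + (-2)²·19.75 + (2)²·19.75 = 256.75

256.75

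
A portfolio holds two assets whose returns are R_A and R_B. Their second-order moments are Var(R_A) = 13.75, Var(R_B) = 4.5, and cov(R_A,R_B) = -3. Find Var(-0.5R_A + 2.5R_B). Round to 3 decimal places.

39.063

Var(-0.5R_A + 2.5R_B) = (-0.5)²·Var(R_A) + (2.5)²·Var(R_B) + 2·(-0.5)·(2.5)·cov(R_A,R_B)
= 0.25·13.75 + 6.25·4.5 + -2.5·-3 = 39.0625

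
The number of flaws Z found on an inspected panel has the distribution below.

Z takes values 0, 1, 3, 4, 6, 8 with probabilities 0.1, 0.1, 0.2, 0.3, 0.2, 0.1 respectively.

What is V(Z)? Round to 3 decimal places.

E[Z] = (0)(0.1) + (1)(0.1) + (3)(0.2) + (4)(0.3) + (6)(0.2) + (8)(0.1) = 3.9
E[Z²] = (0)²(0.1) + (1)²(0.1) + (3)²(0.2) + (4)²(0.3) + (6)²(0.2) + (8)²(0.1) = 20.3
V(Z) = E[Z²] − (E[Z])² = 20.3 − (3.9)² = 5.09

5.090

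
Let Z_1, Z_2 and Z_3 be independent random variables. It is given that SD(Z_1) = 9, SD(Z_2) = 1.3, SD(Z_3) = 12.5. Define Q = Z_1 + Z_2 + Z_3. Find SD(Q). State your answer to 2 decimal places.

15.46

V(Z_1) = 81, V(Z_2) = 1.69, V(Z_3) = 156.25
By independence, V(Q) = (1)²V(Z_1) + (1)²V(Z_2) + (1)²V(Z_3)
= (1)²·81 + (1)²·1.69 + (1)²·156.25 = 238.94
SD(Q) = √238.94 ≈ 15.46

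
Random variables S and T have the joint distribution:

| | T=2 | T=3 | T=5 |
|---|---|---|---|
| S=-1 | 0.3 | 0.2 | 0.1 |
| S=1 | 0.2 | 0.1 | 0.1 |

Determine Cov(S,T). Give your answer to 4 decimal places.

0.0800

E[S] = -0.2,  E[T] = 2.9
E[ST] = -0.5
Cov(S,T) = E[ST] − E[S]E[T] = -0.5 − (-0.2)(2.9) = 0.08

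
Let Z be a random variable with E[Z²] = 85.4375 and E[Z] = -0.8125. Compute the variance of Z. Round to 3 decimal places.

84.777

Var(Z) = 85.4375 − (-0.8125)² = 84.77734375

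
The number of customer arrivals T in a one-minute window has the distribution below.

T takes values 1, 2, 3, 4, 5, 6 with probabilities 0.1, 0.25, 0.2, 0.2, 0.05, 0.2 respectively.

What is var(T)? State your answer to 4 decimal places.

E[T] = (1)(0.1) + (2)(0.25) + (3)(0.2) + (4)(0.2) + (5)(0.05) + (6)(0.2) = 3.45
E[T²] = (1)²(0.1) + (2)²(0.25) + (3)²(0.2) + (4)²(0.2) + (5)²(0.05) + (6)²(0.2) = 14.55
var(T) = E[T²] − (E[T])² = 14.55 − (3.45)² = 2.6475

2.6475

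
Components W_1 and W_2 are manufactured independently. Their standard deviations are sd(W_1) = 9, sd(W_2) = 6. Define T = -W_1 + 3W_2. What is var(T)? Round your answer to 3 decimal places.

var(W_1) = 81, var(W_2) = 36
By independence, var(T) = (-1)²var(W_1) + (3)²var(W_2)
= (-1)²·81 + (3)²·36 = 405

405.000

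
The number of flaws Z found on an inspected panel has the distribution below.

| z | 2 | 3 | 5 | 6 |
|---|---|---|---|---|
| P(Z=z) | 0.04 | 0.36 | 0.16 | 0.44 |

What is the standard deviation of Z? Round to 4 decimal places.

E[Z] = (2)(0.04) + (3)(0.36) + (5)(0.16) + (6)(0.44) = 4.6
E[Z²] = (2)²(0.04) + (3)²(0.36) + (5)²(0.16) + (6)²(0.44) = 23.24
Var(Z) = E[Z²] − (E[Z])² = 23.24 − (4.6)² = 2.08
SD(Z) = √2.08 ≈ 1.4422

1.4422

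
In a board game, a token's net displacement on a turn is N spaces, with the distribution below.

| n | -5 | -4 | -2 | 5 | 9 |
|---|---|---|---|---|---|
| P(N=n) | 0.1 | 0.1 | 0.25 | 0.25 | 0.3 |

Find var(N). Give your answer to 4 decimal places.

29.1475

E[N] = (-5)(0.1) + (-4)(0.1) + (-2)(0.25) + (5)(0.25) + (9)(0.3) = 2.55
E[N²] = (-5)²(0.1) + (-4)²(0.1) + (-2)²(0.25) + (5)²(0.25) + (9)²(0.3) = 35.65
var(N) = E[N²] − (E[N])² = 35.65 − (2.55)² = 29.1475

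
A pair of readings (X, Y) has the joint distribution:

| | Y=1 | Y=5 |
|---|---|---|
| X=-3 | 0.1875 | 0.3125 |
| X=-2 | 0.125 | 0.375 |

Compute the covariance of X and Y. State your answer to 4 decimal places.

E[X] = -2.5,  E[Y] = 3.75
E[XY] = -9.25
Cov(X,Y) = E[XY] − E[X]E[Y] = -9.25 − (-2.5)(3.75) = 0.125

0.1250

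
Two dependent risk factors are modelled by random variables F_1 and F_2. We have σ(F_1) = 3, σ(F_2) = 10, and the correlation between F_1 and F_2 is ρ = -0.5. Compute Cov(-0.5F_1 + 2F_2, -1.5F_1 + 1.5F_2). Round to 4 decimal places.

V(F_1) = (3)² = 9;  V(F_2) = (10)² = 100
Cov(F_1,F_2) = ρ·σ(F_1)·σ(F_2) = -0.5·3·10 = -15
Cov(-0.5F_1 + 2F_2, -1.5F_1 + 1.5F_2) = (-0.5)(-1.5)V(F_1) + (2)(1.5)V(F_2) + [(-0.5)(1.5) + (2)(-1.5)]Cov(F_1,F_2)
= 0.75·9 + 3·100 + -3.75·-15 = 363

363.0000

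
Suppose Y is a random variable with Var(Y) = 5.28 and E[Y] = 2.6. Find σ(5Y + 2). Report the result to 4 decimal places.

Var(5Y + 2) = (5)²·5.28 = 132
σ(5Y + 2) = √132 ≈ 11.4891

11.4891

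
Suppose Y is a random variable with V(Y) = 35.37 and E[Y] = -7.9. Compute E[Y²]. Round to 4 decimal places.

E[Y²] = V(Y) + (E[Y])² = 35.37 + (-7.9)² = 97.78

97.7800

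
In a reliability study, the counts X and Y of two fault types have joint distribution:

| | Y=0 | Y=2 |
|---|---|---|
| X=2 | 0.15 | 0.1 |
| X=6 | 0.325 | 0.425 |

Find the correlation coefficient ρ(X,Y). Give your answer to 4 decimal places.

0.1445

E[X] = 5,  E[Y] = 1.05
E[XY] = 5.5
Cov(X,Y) = E[XY] − E[X]E[Y] = 5.5 − (5)(1.05) = 0.25
Var(X) = 3,  Var(Y) = 0.9975
ρ = 0.25 / √(3·0.9975) ≈ 0.1445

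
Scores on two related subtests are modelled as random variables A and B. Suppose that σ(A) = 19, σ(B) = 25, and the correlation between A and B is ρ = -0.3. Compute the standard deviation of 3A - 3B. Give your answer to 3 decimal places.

106.953

Var(A) = (19)² = 361;  Var(B) = (25)² = 625
cov(A,B) = ρ·σ(A)·σ(B) = -0.3·19·25 = -142.5
Var(3A - 3B) = (3)²·Var(A) + (-3)²·Var(B) + 2·(3)·(-3)·cov(A,B)
= 9·361 + 9·625 + -18·-142.5 = 11439
σ(3A - 3B) = √11439 ≈ 106.953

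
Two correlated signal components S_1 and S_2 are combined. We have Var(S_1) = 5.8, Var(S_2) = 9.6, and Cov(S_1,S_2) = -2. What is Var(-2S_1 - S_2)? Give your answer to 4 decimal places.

24.8000

Var(-2S_1 - S_2) = (-2)²·Var(S_1) + (-1)²·Var(S_2) + 2·(-2)·(-1)·Cov(S_1,S_2)
= 4·5.8 + 1·9.6 + 4·-2 = 24.8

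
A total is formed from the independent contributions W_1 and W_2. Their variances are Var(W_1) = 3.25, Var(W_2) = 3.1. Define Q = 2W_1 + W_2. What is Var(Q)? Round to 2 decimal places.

16.10

By independence, Var(Q) = (2)²Var(W_1) + (1)²Var(W_2)
= (2)²·3.25 + (1)²·3.1 = 16.1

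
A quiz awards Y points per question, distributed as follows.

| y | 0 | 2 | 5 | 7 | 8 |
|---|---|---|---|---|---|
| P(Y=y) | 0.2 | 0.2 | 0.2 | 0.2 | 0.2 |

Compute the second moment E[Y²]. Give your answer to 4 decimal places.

E[Y²] = (0)²(0.2) + (2)²(0.2) + (5)²(0.2) + (7)²(0.2) + (8)²(0.2) = 28.4

28.4000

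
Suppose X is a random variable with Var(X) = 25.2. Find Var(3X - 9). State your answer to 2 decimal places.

226.80

Var(3X - 9) = (3)²·Var(X) = 9·25.2 = 226.8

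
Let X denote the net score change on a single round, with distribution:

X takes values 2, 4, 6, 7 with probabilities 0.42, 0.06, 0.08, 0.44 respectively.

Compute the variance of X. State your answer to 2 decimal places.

5.55

E[X] = (2)(0.42) + (4)(0.06) + (6)(0.08) + (7)(0.44) = 4.64
E[X²] = (2)²(0.42) + (4)²(0.06) + (6)²(0.08) + (7)²(0.44) = 27.08
V(X) = E[X²] − (E[X])² = 27.08 − (4.64)² = 5.5504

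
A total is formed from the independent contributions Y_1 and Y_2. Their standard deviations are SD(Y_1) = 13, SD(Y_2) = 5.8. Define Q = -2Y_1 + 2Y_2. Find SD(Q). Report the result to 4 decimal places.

28.4703

Var(Y_1) = 169, Var(Y_2) = 33.64
By independence, Var(Q) = (-2)²Var(Y_1) + (2)²Var(Y_2)
= (-2)²·169 + (2)²·33.64 = 810.56
SD(Q) = √810.56 ≈ 28.4703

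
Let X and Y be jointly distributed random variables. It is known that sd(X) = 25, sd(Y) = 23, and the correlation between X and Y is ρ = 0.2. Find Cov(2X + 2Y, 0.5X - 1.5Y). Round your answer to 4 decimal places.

Var(X) = (25)² = 625;  Var(Y) = (23)² = 529
Cov(X,Y) = ρ·sd(X)·sd(Y) = 0.2·25·23 = 115
Cov(2X + 2Y, 0.5X - 1.5Y) = (2)(0.5)Var(X) + (2)(-1.5)Var(Y) + [(2)(-1.5) + (2)(0.5)]Cov(X,Y)
= 1·625 + -3·529 + -2·115 = -1192

-1192.0000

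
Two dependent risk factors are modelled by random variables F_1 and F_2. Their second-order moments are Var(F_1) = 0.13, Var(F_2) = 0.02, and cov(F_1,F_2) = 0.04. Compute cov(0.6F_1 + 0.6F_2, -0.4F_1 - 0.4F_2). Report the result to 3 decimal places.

cov(0.6F_1 + 0.6F_2, -0.4F_1 - 0.4F_2) = (0.6)(-0.4)Var(F_1) + (0.6)(-0.4)Var(F_2) + [(0.6)(-0.4) + (0.6)(-0.4)]cov(F_1,F_2)
= -0.24·0.13 + -0.24·0.02 + -0.48·0.04 = -0.0552

-0.055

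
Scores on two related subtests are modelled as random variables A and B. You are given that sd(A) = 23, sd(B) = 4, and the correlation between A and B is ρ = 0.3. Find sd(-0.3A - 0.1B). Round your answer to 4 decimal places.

Var(A) = (23)² = 529;  Var(B) = (4)² = 16
Cov(A,B) = ρ·sd(A)·sd(B) = 0.3·23·4 = 27.6
Var(-0.3A - 0.1B) = (-0.3)²·Var(A) + (-0.1)²·Var(B) + 2·(-0.3)·(-0.1)·Cov(A,B)
= 0.09·529 + 0.01·16 + 0.06·27.6 = 49.426
sd(-0.3A - 0.1B) = √49.426 ≈ 7.0304

7.0304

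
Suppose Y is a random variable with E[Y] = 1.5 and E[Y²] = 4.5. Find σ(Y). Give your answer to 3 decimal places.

1.500

Var(Y) = 4.5 − (1.5)² = 2.25
σ(Y) = √2.25 ≈ 1.500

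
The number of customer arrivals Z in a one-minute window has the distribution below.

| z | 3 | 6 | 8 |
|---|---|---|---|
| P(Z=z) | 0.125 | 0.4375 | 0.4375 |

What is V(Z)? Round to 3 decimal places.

E[Z] = (3)(0.125) + (6)(0.4375) + (8)(0.4375) = 6.5
E[Z²] = (3)²(0.125) + (6)²(0.4375) + (8)²(0.4375) = 44.875
V(Z) = E[Z²] − (E[Z])² = 44.875 − (6.5)² = 2.625

2.625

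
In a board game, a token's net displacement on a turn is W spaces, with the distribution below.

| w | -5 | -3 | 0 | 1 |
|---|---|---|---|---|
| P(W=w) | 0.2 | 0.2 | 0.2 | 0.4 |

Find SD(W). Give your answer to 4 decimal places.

E[W] = (-5)(0.2) + (-3)(0.2) + (0)(0.2) + (1)(0.4) = -1.2
E[W²] = (-5)²(0.2) + (-3)²(0.2) + (0)²(0.2) + (1)²(0.4) = 7.2
V(W) = E[W²] − (E[W])² = 7.2 − (-1.2)² = 5.76
SD(W) = √5.76 ≈ 2.4000

2.4000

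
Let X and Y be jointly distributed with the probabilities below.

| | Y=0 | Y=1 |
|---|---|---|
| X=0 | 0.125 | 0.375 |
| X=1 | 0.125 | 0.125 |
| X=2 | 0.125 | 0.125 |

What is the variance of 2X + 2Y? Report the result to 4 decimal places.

2.9375

E[X] = 0.75,  E[Y] = 0.625,  E[XY] = 0.375
Var(X) = 1.25 − (0.75)² = 0.6875;  Var(Y) = 0.625 − (0.625)² = 0.234375
Cov(X,Y) = 0.375 − (0.75)(0.625) = -0.09375
Var(2X + 2Y) = (2)²·0.6875 + (2)²·0.234375 + 2·(2)·(2)·-0.09375 = 2.9375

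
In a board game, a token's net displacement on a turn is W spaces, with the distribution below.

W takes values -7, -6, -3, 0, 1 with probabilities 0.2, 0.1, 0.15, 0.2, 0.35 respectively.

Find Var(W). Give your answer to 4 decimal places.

E[W] = (-7)(0.2) + (-6)(0.1) + (-3)(0.15) + (0)(0.2) + (1)(0.35) = -2.1
E[W²] = (-7)²(0.2) + (-6)²(0.1) + (-3)²(0.15) + (0)²(0.2) + (1)²(0.35) = 15.1
Var(W) = E[W²] − (E[W])² = 15.1 − (-2.1)² = 10.69

10.6900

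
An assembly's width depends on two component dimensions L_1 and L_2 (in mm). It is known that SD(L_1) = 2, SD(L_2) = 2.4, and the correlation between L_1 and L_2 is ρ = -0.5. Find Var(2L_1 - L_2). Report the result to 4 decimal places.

Var(L_1) = (2)² = 4;  Var(L_2) = (2.4)² = 5.76
Cov(L_1,L_2) = ρ·SD(L_1)·SD(L_2) = -0.5·2·2.4 = -2.4
Var(2L_1 - L_2) = (2)²·Var(L_1) + (-1)²·Var(L_2) + 2·(2)·(-1)·Cov(L_1,L_2)
= 4·4 + 1·5.76 + -4·-2.4 = 31.36

31.3600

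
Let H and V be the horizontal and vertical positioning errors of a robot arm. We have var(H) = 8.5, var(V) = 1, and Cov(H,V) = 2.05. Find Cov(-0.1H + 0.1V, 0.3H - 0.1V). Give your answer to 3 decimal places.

-0.183

Cov(-0.1H + 0.1V, 0.3H - 0.1V) = (-0.1)(0.3)var(H) + (0.1)(-0.1)var(V) + [(-0.1)(-0.1) + (0.1)(0.3)]Cov(H,V)
= -0.03·8.5 + -0.01·1 + 0.04·2.05 = -0.183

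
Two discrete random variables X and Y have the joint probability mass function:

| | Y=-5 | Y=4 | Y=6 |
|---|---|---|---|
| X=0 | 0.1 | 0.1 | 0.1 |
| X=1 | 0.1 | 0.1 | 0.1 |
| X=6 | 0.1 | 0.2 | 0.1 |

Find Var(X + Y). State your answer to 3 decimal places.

E[X] = 2.7,  E[Y] = 1.9,  E[XY] = 5.9
Var(X) = 14.7 − (2.7)² = 7.41;  Var(Y) = 24.7 − (1.9)² = 21.09
Cov(X,Y) = 5.9 − (2.7)(1.9) = 0.77
Var(X + Y) = (1)²·7.41 + (1)²·21.09 + 2·(1)·(1)·0.77 = 30.04

30.040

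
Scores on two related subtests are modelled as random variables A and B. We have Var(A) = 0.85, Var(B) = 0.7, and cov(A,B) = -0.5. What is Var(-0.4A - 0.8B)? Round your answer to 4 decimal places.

0.2640

Var(-0.4A - 0.8B) = (-0.4)²·Var(A) + (-0.8)²·Var(B) + 2·(-0.4)·(-0.8)·cov(A,B)
= 0.16·0.85 + 0.64·0.7 + 0.64·-0.5 = 0.264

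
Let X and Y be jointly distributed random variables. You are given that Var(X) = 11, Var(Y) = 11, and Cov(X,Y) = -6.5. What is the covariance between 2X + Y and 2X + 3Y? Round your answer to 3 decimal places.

25.000

Cov(2X + Y, 2X + 3Y) = (2)(2)Var(X) + (1)(3)Var(Y) + [(2)(3) + (1)(2)]Cov(X,Y)
= 4·11 + 3·11 + 8·-6.5 = 25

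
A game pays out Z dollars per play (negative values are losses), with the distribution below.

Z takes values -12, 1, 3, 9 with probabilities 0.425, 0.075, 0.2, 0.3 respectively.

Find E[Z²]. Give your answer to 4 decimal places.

E[Z²] = (-12)²(0.425) + (1)²(0.075) + (3)²(0.2) + (9)²(0.3) = 87.375

87.3750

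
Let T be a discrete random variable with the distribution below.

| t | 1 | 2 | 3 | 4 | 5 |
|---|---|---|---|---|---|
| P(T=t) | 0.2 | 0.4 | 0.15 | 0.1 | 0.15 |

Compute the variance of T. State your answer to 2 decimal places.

1.74

E[T] = (1)(0.2) + (2)(0.4) + (3)(0.15) + (4)(0.1) + (5)(0.15) = 2.6
E[T²] = (1)²(0.2) + (2)²(0.4) + (3)²(0.15) + (4)²(0.1) + (5)²(0.15) = 8.5
var(T) = E[T²] − (E[T])² = 8.5 − (2.6)² = 1.74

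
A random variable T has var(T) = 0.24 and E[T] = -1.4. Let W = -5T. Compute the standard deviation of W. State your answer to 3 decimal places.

2.449

var(-5T) = (-5)²·0.24 = 6
sd(W) = √6 ≈ 2.449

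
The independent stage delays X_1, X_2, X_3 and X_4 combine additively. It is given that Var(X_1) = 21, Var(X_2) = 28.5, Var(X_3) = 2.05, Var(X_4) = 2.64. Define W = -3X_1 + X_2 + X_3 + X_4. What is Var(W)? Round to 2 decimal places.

By independence, Var(W) = (-3)²Var(X_1) + (1)²Var(X_2) + (1)²Var(X_3) + (1)²Var(X_4)
= (-3)²·21 + (1)²·28.5 + (1)²·2.05 + (1)²·2.64 = 222.19

222.19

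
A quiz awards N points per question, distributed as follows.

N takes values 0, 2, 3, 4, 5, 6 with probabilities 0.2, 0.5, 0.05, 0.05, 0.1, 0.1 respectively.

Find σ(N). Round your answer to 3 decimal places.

1.830

E[N] = (0)(0.2) + (2)(0.5) + (3)(0.05) + (4)(0.05) + (5)(0.1) + (6)(0.1) = 2.45
E[N²] = (0)²(0.2) + (2)²(0.5) + (3)²(0.05) + (4)²(0.05) + (5)²(0.1) + (6)²(0.1) = 9.35
var(N) = E[N²] − (E[N])² = 9.35 − (2.45)² = 3.3475
σ(N) = √3.3475 ≈ 1.830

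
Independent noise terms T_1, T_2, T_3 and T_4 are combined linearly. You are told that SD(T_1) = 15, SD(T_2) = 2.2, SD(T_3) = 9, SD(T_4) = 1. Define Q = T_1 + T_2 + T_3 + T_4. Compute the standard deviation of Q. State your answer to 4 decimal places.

17.6590

V(T_1) = 225, V(T_2) = 4.84, V(T_3) = 81, V(T_4) = 1
By independence, V(Q) = (1)²V(T_1) + (1)²V(T_2) + (1)²V(T_3) + (1)²V(T_4)
= (1)²·225 + (1)²·4.84 + (1)²·81 + (1)²·1 = 311.84
SD(Q) = √311.84 ≈ 17.6590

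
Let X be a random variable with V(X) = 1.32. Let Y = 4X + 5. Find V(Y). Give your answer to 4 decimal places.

V(4X + 5) = (4)²·V(X) = 16·1.32 = 21.12

21.1200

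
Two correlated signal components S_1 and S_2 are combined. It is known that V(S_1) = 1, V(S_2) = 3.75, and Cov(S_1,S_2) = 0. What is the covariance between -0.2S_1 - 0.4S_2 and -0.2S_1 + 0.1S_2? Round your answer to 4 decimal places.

Cov(-0.2S_1 - 0.4S_2, -0.2S_1 + 0.1S_2) = (-0.2)(-0.2)V(S_1) + (-0.4)(0.1)V(S_2) + [(-0.2)(0.1) + (-0.4)(-0.2)]Cov(S_1,S_2)
= 0.04·1 + -0.04·3.75 + 0.06·0 = -0.11

-0.1100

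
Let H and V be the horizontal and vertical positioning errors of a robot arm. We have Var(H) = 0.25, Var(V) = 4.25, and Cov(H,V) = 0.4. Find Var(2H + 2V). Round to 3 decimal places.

21.200

Var(2H + 2V) = (2)²·Var(H) + (2)²·Var(V) + 2·(2)·(2)·Cov(H,V)
= 4·0.25 + 4·4.25 + 8·0.4 = 21.2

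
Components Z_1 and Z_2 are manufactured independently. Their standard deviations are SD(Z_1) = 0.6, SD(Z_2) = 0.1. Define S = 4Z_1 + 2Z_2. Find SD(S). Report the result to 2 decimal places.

2.41

Var(Z_1) = 0.36, Var(Z_2) = 0.01
By independence, Var(S) = (4)²Var(Z_1) + (2)²Var(Z_2)
= (4)²·0.36 + (2)²·0.01 = 5.8
SD(S) = √5.8 ≈ 2.41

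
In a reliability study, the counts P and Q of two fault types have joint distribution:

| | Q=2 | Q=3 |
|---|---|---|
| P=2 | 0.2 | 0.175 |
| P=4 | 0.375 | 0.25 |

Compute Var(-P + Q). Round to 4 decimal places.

E[P] = 3.25,  E[Q] = 2.425,  E[PQ] = 7.85
Var(P) = 11.5 − (3.25)² = 0.9375;  Var(Q) = 6.125 − (2.425)² = 0.244375
cov(P,Q) = 7.85 − (3.25)(2.425) = -0.03125
Var(-P + Q) = (-1)²·0.9375 + (1)²·0.244375 + 2·(-1)·(1)·-0.03125 = 1.244375

1.2444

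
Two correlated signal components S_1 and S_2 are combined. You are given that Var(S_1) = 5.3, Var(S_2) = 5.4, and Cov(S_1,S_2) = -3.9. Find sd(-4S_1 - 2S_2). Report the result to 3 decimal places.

Var(-4S_1 - 2S_2) = (-4)²·Var(S_1) + (-2)²·Var(S_2) + 2·(-4)·(-2)·Cov(S_1,S_2)
= 16·5.3 + 4·5.4 + 16·-3.9 = 44
sd(-4S_1 - 2S_2) = √44 ≈ 6.633

6.633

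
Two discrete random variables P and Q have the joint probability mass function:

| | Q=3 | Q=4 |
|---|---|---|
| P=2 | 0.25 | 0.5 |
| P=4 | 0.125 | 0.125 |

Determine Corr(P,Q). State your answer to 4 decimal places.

E[P] = 2.5,  E[Q] = 3.625
E[PQ] = 9
Cov(P,Q) = E[PQ] − E[P]E[Q] = 9 − (2.5)(3.625) = -0.0625
Var(P) = 0.75,  Var(Q) = 0.234375
ρ = -0.0625 / √(0.75·0.234375) ≈ -0.1491

-0.1491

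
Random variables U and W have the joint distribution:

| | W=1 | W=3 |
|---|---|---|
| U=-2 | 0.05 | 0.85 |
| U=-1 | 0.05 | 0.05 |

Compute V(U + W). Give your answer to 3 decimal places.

E[U] = -1.9,  E[W] = 2.8,  E[UW] = -5.4
V(U) = 3.7 − (-1.9)² = 0.09;  V(W) = 8.2 − (2.8)² = 0.36
cov(U,W) = -5.4 − (-1.9)(2.8) = -0.08
V(U + W) = (1)²·0.09 + (1)²·0.36 + 2·(1)·(1)·-0.08 = 0.29

0.290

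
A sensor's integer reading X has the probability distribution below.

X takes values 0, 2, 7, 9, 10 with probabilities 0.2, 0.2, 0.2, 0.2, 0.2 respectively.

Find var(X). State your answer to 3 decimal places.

15.440

E[X] = (0)(0.2) + (2)(0.2) + (7)(0.2) + (9)(0.2) + (10)(0.2) = 5.6
E[X²] = (0)²(0.2) + (2)²(0.2) + (7)²(0.2) + (9)²(0.2) + (10)²(0.2) = 46.8
var(X) = E[X²] − (E[X])² = 46.8 − (5.6)² = 15.44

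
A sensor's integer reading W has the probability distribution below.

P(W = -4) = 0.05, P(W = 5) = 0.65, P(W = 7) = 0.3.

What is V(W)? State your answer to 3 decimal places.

5.228

E[W] = (-4)(0.05) + (5)(0.65) + (7)(0.3) = 5.15
E[W²] = (-4)²(0.05) + (5)²(0.65) + (7)²(0.3) = 31.75
V(W) = E[W²] − (E[W])² = 31.75 − (5.15)² = 5.2275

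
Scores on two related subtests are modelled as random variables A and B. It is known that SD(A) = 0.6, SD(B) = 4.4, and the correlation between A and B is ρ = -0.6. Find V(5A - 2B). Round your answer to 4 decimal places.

V(A) = (0.6)² = 0.36;  V(B) = (4.4)² = 19.36
Cov(A,B) = ρ·SD(A)·SD(B) = -0.6·0.6·4.4 = -1.584
V(5A - 2B) = (5)²·V(A) + (-2)²·V(B) + 2·(5)·(-2)·Cov(A,B)
= 25·0.36 + 4·19.36 + -20·-1.584 = 118.12

118.1200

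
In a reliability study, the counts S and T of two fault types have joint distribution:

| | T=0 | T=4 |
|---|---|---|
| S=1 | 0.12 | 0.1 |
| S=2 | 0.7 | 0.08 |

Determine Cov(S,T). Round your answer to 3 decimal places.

E[S] = 1.78,  E[T] = 0.72
E[ST] = 1.04
Cov(S,T) = E[ST] − E[S]E[T] = 1.04 − (1.78)(0.72) = -0.2416

-0.242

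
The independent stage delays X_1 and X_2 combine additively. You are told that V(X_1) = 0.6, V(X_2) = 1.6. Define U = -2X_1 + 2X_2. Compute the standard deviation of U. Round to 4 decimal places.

2.9665

By independence, V(U) = (-2)²V(X_1) + (2)²V(X_2)
= (-2)²·0.6 + (2)²·1.6 = 8.8
SD(U) = √8.8 ≈ 2.9665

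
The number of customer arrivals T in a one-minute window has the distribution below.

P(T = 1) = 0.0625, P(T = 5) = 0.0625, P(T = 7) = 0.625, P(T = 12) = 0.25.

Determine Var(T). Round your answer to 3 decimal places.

E[T] = (1)(0.0625) + (5)(0.0625) + (7)(0.625) + (12)(0.25) = 7.75
E[T²] = (1)²(0.0625) + (5)²(0.0625) + (7)²(0.625) + (12)²(0.25) = 68.25
Var(T) = E[T²] − (E[T])² = 68.25 − (7.75)² = 8.1875

8.188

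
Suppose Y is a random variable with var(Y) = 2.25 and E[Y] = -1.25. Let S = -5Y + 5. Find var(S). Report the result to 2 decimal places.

56.25

var(-5Y + 5) = (-5)²·var(Y) = 25·2.25 = 56.25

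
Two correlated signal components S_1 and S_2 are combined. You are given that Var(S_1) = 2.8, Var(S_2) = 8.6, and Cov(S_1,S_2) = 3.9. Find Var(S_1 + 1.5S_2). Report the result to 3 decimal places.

Var(S_1 + 1.5S_2) = (1)²·Var(S_1) + (1.5)²·Var(S_2) + 2·(1)·(1.5)·Cov(S_1,S_2)
= 1·2.8 + 2.25·8.6 + 3·3.9 = 33.85

33.850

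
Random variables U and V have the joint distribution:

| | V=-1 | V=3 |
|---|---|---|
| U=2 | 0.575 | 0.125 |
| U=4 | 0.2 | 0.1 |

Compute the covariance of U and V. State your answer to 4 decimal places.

E[U] = 2.6,  E[V] = -0.1
E[UV] = 0
cov(U,V) = E[UV] − E[U]E[V] = 0 − (2.6)(-0.1) = 0.26

0.2600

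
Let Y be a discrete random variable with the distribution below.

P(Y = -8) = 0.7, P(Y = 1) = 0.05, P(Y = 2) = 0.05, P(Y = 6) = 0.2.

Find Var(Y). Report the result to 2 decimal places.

34.19

E[Y] = (-8)(0.7) + (1)(0.05) + (2)(0.05) + (6)(0.2) = -4.25
E[Y²] = (-8)²(0.7) + (1)²(0.05) + (2)²(0.05) + (6)²(0.2) = 52.25
Var(Y) = E[Y²] − (E[Y])² = 52.25 − (-4.25)² = 34.1875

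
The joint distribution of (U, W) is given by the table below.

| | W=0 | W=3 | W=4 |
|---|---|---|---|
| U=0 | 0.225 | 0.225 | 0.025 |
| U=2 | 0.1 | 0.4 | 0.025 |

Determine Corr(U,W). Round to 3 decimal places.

E[U] = 1.05,  E[W] = 2.075
E[UW] = 2.6
Cov(U,W) = E[UW] − E[U]E[W] = 2.6 − (1.05)(2.075) = 0.42125
Var(U) = 0.9975,  Var(W) = 2.119375
ρ = 0.42125 / √(0.9975·2.119375) ≈ 0.290

0.290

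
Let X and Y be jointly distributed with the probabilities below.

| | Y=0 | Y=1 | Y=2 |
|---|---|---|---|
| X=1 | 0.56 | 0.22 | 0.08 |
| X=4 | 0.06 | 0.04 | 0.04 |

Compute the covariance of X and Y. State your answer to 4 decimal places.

0.1500

E[X] = 1.42,  E[Y] = 0.5
E[XY] = 0.86
Cov(X,Y) = E[XY] − E[X]E[Y] = 0.86 − (1.42)(0.5) = 0.15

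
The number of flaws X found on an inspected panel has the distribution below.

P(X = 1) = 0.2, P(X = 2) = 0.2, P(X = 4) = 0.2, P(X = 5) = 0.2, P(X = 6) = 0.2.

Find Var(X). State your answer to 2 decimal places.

E[X] = (1)(0.2) + (2)(0.2) + (4)(0.2) + (5)(0.2) + (6)(0.2) = 3.6
E[X²] = (1)²(0.2) + (2)²(0.2) + (4)²(0.2) + (5)²(0.2) + (6)²(0.2) = 16.4
Var(X) = E[X²] − (E[X])² = 16.4 − (3.6)² = 3.44

3.44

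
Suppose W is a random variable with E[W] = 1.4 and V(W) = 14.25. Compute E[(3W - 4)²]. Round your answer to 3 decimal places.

E[3W - 4] = 3·1.4 − 4 = 0.2
V(3W - 4) = (3)²·14.25 = 128.25
E[(3W - 4)²] = V((3W - 4)) + (E[(3W - 4)])² = 128.25 + (0.2)² = 128.29

128.290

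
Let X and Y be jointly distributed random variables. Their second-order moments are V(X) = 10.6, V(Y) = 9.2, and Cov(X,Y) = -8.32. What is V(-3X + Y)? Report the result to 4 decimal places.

154.5200

V(-3X + Y) = (-3)²·V(X) + (1)²·V(Y) + 2·(-3)·(1)·Cov(X,Y)
= 9·10.6 + 1·9.2 + -6·-8.32 = 154.52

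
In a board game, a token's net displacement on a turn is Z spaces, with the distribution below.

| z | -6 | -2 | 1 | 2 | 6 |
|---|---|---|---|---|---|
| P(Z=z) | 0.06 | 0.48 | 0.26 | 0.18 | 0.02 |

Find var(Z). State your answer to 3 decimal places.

5.444

E[Z] = (-6)(0.06) + (-2)(0.48) + (1)(0.26) + (2)(0.18) + (6)(0.02) = -0.58
E[Z²] = (-6)²(0.06) + (-2)²(0.48) + (1)²(0.26) + (2)²(0.18) + (6)²(0.02) = 5.78
var(Z) = E[Z²] − (E[Z])² = 5.78 − (-0.58)² = 5.4436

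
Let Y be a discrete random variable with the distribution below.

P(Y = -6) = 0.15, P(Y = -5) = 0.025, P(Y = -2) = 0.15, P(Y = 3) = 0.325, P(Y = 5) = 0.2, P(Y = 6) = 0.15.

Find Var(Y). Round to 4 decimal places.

E[Y] = (-6)(0.15) + (-5)(0.025) + (-2)(0.15) + (3)(0.325) + (5)(0.2) + (6)(0.15) = 1.55
E[Y²] = (-6)²(0.15) + (-5)²(0.025) + (-2)²(0.15) + (3)²(0.325) + (5)²(0.2) + (6)²(0.15) = 19.95
Var(Y) = E[Y²] − (E[Y])² = 19.95 − (1.55)² = 17.5475

17.5475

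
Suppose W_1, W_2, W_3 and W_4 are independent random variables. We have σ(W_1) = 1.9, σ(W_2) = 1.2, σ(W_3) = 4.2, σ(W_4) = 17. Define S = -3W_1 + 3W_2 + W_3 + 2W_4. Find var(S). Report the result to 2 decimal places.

1219.09

var(W_1) = 3.61, var(W_2) = 1.44, var(W_3) = 17.64, var(W_4) = 289
By independence, var(S) = (-3)²var(W_1) + (3)²var(W_2) + (1)²var(W_3) + (2)²var(W_4)
= (-3)²·3.61 + (3)²·1.44 + (1)²·17.64 + (2)²·289 = 1219.09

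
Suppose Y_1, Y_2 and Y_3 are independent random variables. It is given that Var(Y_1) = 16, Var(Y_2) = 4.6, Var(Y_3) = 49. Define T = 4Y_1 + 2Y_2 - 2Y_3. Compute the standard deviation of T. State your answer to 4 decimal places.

By independence, Var(T) = (4)²Var(Y_1) + (2)²Var(Y_2) + (-2)²Var(Y_3)
= (4)²·16 + (2)²·4.6 + (-2)²·49 = 470.4
SD(T) = √470.4 ≈ 21.6887

21.6887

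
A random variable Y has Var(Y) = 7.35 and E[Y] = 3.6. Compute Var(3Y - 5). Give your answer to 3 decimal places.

Var(3Y - 5) = (3)²·Var(Y) = 9·7.35 = 66.15

66.150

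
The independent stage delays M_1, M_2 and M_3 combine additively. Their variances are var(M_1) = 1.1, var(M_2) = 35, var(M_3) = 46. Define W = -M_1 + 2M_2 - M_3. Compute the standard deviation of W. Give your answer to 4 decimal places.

By independence, var(W) = (-1)²var(M_1) + (2)²var(M_2) + (-1)²var(M_3)
= (-1)²·1.1 + (2)²·35 + (-1)²·46 = 187.1
σ(W) = √187.1 ≈ 13.6785

13.6785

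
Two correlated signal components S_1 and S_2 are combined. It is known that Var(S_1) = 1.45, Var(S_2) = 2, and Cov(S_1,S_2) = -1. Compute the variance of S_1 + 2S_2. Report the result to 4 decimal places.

5.4500

Var(S_1 + 2S_2) = (1)²·Var(S_1) + (2)²·Var(S_2) + 2·(1)·(2)·Cov(S_1,S_2)
= 1·1.45 + 4·2 + 4·-1 = 5.45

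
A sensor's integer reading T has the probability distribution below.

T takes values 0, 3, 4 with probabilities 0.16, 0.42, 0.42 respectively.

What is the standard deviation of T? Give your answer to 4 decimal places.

1.3625

E[T] = (0)(0.16) + (3)(0.42) + (4)(0.42) = 2.94
E[T²] = (0)²(0.16) + (3)²(0.42) + (4)²(0.42) = 10.5
Var(T) = E[T²] − (E[T])² = 10.5 − (2.94)² = 1.8564
sd(T) = √1.8564 ≈ 1.3625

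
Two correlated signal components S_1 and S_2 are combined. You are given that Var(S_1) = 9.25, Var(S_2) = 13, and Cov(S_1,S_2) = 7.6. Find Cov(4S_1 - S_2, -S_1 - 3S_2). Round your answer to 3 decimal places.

-81.600

Cov(4S_1 - S_2, -S_1 - 3S_2) = (4)(-1)Var(S_1) + (-1)(-3)Var(S_2) + [(4)(-3) + (-1)(-1)]Cov(S_1,S_2)
= -4·9.25 + 3·13 + -11·7.6 = -81.6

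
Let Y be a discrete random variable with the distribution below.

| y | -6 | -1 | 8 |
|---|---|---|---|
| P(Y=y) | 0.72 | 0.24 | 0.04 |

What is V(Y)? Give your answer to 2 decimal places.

10.74

E[Y] = (-6)(0.72) + (-1)(0.24) + (8)(0.04) = -4.24
E[Y²] = (-6)²(0.72) + (-1)²(0.24) + (8)²(0.04) = 28.72
V(Y) = E[Y²] − (E[Y])² = 28.72 − (-4.24)² = 10.7424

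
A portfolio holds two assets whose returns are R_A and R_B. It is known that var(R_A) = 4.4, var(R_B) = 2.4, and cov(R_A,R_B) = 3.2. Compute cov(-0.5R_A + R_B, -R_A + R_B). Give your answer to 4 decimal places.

cov(-0.5R_A + R_B, -R_A + R_B) = (-0.5)(-1)var(R_A) + (1)(1)var(R_B) + [(-0.5)(1) + (1)(-1)]cov(R_A,R_B)
= 0.5·4.4 + 1·2.4 + -1.5·3.2 = -0.2

-0.2000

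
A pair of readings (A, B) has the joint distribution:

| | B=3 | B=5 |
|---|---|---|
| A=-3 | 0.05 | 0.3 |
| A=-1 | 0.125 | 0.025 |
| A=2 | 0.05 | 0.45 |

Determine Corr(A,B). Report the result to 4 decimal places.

E[A] = -0.2,  E[B] = 4.55
E[AB] = -0.65
Cov(A,B) = E[AB] − E[A]E[B] = -0.65 − (-0.2)(4.55) = 0.26
var(A) = 5.26,  var(B) = 0.6975
ρ = 0.26 / √(5.26·0.6975) ≈ 0.1357

0.1357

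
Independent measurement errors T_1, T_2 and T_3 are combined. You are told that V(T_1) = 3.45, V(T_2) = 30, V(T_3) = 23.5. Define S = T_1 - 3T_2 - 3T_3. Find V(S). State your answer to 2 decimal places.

By independence, V(S) = (1)²V(T_1) + (-3)²V(T_2) + (-3)²V(T_3)
= (1)²·3.45 + (-3)²·30 + (-3)²·23.5 = 484.95

484.95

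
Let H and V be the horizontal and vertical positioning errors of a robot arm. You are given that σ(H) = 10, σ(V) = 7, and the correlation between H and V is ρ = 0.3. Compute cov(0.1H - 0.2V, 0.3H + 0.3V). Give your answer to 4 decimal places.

-0.5700

Var(H) = (10)² = 100;  Var(V) = (7)² = 49
cov(H,V) = ρ·σ(H)·σ(V) = 0.3·10·7 = 21
cov(0.1H - 0.2V, 0.3H + 0.3V) = (0.1)(0.3)Var(H) + (-0.2)(0.3)Var(V) + [(0.1)(0.3) + (-0.2)(0.3)]cov(H,V)
= 0.03·100 + -0.06·49 + -0.03·21 = -0.57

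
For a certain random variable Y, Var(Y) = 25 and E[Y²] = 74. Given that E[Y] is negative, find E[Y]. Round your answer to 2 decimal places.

(E[Y])² = E[Y²] − Var(Y) = 74 − 25 = 49
E[Y] = −√49 = -7

-7.00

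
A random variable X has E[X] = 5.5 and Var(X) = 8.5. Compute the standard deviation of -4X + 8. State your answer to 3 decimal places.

11.662

Var(-4X + 8) = (-4)²·8.5 = 136
SD(-4X + 8) = √136 ≈ 11.662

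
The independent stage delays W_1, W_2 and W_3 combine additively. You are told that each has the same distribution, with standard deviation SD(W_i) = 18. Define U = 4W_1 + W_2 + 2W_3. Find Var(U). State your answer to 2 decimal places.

6804.00

Var(W_i) = (18)² = 324
By independence, Var(U) = (4)²Var(W_1) + (1)²Var(W_2) + (2)²Var(W_3)
= (4)²·324 + (1)²·324 + (2)²·324 = 6804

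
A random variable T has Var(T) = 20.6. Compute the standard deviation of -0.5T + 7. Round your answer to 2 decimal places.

2.27

Var(-0.5T + 7) = (-0.5)²·20.6 = 5.15
sd(-0.5T + 7) = √5.15 ≈ 2.27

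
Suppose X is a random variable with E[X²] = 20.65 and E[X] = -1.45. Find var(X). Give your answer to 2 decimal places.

18.55

var(X) = 20.65 − (-1.45)² = 18.5475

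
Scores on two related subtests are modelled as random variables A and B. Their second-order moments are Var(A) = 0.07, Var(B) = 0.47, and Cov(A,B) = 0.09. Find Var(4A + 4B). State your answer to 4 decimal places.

Var(4A + 4B) = (4)²·Var(A) + (4)²·Var(B) + 2·(4)·(4)·Cov(A,B)
= 16·0.07 + 16·0.47 + 32·0.09 = 11.52

11.5200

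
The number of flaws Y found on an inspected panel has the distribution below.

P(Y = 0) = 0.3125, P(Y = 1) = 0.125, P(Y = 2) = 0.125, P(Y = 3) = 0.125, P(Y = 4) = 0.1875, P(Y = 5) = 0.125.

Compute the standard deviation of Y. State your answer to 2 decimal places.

E[Y] = (0)(0.3125) + (1)(0.125) + (2)(0.125) + (3)(0.125) + (4)(0.1875) + (5)(0.125) = 2.125
E[Y²] = (0)²(0.3125) + (1)²(0.125) + (2)²(0.125) + (3)²(0.125) + (4)²(0.1875) + (5)²(0.125) = 7.875
Var(Y) = E[Y²] − (E[Y])² = 7.875 − (2.125)² = 3.359375
sd(Y) = √3.359375 ≈ 1.83

1.83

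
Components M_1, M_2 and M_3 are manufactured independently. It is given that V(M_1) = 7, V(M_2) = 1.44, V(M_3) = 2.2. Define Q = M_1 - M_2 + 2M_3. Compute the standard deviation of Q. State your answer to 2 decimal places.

By independence, V(Q) = (1)²V(M_1) + (-1)²V(M_2) + (2)²V(M_3)
= (1)²·7 + (-1)²·1.44 + (2)²·2.2 = 17.24
σ(Q) = √17.24 ≈ 4.15

4.15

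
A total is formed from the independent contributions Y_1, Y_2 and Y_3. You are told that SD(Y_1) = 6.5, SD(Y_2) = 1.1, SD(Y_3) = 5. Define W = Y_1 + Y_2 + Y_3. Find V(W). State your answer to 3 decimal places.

V(Y_1) = 42.25, V(Y_2) = 1.21, V(Y_3) = 25
By independence, V(W) = (1)²V(Y_1) + (1)²V(Y_2) + (1)²V(Y_3)
= (1)²·42.25 + (1)²·1.21 + (1)²·25 = 68.46

68.460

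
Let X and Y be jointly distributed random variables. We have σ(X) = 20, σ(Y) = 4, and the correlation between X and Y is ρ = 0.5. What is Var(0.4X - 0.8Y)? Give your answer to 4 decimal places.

Var(X) = (20)² = 400;  Var(Y) = (4)² = 16
cov(X,Y) = ρ·σ(X)·σ(Y) = 0.5·20·4 = 40
Var(0.4X - 0.8Y) = (0.4)²·Var(X) + (-0.8)²·Var(Y) + 2·(0.4)·(-0.8)·cov(X,Y)
= 0.16·400 + 0.64·16 + -0.64·40 = 48.64

48.6400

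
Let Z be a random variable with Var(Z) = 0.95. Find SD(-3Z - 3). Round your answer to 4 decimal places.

2.9240

Var(-3Z - 3) = (-3)²·0.95 = 8.55
SD(-3Z - 3) = √8.55 ≈ 2.9240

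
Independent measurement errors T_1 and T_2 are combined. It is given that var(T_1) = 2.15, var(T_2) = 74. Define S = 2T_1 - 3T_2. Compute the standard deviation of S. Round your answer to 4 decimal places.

25.9731

By independence, var(S) = (2)²var(T_1) + (-3)²var(T_2)
= (2)²·2.15 + (-3)²·74 = 674.6
SD(S) = √674.6 ≈ 25.9731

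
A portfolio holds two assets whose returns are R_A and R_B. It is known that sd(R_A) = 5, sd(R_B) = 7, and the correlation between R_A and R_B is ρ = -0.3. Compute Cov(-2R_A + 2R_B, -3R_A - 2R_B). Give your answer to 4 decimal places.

V(R_A) = (5)² = 25;  V(R_B) = (7)² = 49
Cov(R_A,R_B) = ρ·sd(R_A)·sd(R_B) = -0.3·5·7 = -10.5
Cov(-2R_A + 2R_B, -3R_A - 2R_B) = (-2)(-3)V(R_A) + (2)(-2)V(R_B) + [(-2)(-2) + (2)(-3)]Cov(R_A,R_B)
= 6·25 + -4·49 + -2·-10.5 = -25

-25.0000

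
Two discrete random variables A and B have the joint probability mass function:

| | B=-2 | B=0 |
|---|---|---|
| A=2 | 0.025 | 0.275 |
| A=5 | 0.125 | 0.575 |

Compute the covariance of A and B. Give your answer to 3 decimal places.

E[A] = 4.1,  E[B] = -0.3
E[AB] = -1.35
cov(A,B) = E[AB] − E[A]E[B] = -1.35 − (4.1)(-0.3) = -0.12

-0.120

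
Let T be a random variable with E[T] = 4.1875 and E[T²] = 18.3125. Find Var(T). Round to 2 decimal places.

Var(T) = 18.3125 − (4.1875)² = 0.77734375

0.78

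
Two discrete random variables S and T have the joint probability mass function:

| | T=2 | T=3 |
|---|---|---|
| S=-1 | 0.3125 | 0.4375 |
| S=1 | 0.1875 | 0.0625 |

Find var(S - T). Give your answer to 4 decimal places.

E[S] = -0.5,  E[T] = 2.5,  E[ST] = -1.375
var(S) = 1 − (-0.5)² = 0.75;  var(T) = 6.5 − (2.5)² = 0.25
Cov(S,T) = -1.375 − (-0.5)(2.5) = -0.125
var(S - T) = (1)²·0.75 + (-1)²·0.25 + 2·(1)·(-1)·-0.125 = 1.25

1.2500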